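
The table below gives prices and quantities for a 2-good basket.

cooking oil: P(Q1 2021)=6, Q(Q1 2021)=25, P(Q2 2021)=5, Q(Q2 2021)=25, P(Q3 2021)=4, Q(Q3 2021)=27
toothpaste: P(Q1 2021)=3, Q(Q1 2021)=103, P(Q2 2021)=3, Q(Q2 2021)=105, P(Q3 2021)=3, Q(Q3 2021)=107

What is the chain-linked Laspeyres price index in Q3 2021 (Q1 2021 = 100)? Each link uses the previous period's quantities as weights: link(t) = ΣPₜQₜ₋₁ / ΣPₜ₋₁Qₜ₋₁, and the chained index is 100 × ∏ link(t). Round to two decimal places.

Link Q1 2021→Q2 2021:
ΣP(Q2 2021)Q(Q1 2021) = 5×25 + 3×103 = 125 + 309 = 434
ΣP(Q1 2021)Q(Q1 2021) = 6×25 + 3×103 = 150 + 309 = 459
link = 434/459 = 0.945534
Link Q2 2021→Q3 2021:
ΣP(Q3 2021)Q(Q2 2021) = 4×25 + 3×105 = 100 + 315 = 415
ΣP(Q2 2021)Q(Q2 2021) = 5×25 + 3×105 = 125 + 315 = 440
link = 415/440 = 0.943182
Chained index = 100 × 0.945534 × 0.943182 = 89.1810

89.18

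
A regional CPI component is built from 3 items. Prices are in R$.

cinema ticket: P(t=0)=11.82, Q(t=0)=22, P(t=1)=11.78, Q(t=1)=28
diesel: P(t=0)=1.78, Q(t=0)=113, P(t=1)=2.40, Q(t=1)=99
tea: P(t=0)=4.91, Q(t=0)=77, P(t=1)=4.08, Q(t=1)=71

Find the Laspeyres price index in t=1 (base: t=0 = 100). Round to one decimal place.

Laspeyres price index uses base-period quantities as weights.
ΣP(t=1)·Q(t=0) = 11.78×22 + 2.40×113 + 4.08×77 = 259.16 + 271.2 + 314.16 = 844.52
ΣP(t=0)·Q(t=0) = 11.82×22 + 1.78×113 + 4.91×77 = 260.04 + 201.14 + 378.07 = 839.25
Index = 844.52 / 839.25 × 100 = 100.6279

100.6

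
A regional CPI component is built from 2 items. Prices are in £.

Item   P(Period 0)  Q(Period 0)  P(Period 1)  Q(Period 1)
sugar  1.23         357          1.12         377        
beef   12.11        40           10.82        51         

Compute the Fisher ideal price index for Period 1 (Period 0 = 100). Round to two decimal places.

90.12

Laspeyres component (base-period weights):
ΣP(Period 1)Q(Period 0) = 1.12×357 + 10.82×40 = 399.84 + 432.8 = 832.64
ΣP(Period 0)Q(Period 0) = 1.23×357 + 12.11×40 = 439.11 + 484.4 = 923.51
L = 832.64 / 923.51 × 100 = 90.1604
Paasche component (current-period weights):
ΣP(Period 1)Q(Period 1) = 1.12×377 + 10.82×51 = 422.24 + 551.82 = 974.06
ΣP(Period 0)Q(Period 1) = 1.23×377 + 12.11×51 = 463.71 + 617.61 = 1081.32
P = 974.06 / 1081.32 × 100 = 90.0806
Fisher = √(L × P) = √(90.1604 × 90.0806) = 90.1205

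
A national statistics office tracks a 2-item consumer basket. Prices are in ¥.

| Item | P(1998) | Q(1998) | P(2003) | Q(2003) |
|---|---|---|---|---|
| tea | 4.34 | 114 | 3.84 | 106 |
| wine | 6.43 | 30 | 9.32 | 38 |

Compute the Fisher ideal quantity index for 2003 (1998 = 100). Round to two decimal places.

Laspeyres component (base-period weights):
ΣP(1998)Q(2003) = 4.34×106 + 6.43×38 = 460.04 + 244.34 = 704.38
ΣP(1998)Q(1998) = 4.34×114 + 6.43×30 = 494.76 + 192.9 = 687.66
L = 704.38 / 687.66 × 100 = 102.4314
Paasche component (current-period weights):
ΣP(2003)Q(2003) = 3.84×106 + 9.32×38 = 407.04 + 354.16 = 761.2
ΣP(2003)Q(1998) = 3.84×114 + 9.32×30 = 437.76 + 279.6 = 717.36
P = 761.2 / 717.36 × 100 = 106.1113
Fisher = √(L × P) = √(102.4314 × 106.1113) = 104.2551

104.26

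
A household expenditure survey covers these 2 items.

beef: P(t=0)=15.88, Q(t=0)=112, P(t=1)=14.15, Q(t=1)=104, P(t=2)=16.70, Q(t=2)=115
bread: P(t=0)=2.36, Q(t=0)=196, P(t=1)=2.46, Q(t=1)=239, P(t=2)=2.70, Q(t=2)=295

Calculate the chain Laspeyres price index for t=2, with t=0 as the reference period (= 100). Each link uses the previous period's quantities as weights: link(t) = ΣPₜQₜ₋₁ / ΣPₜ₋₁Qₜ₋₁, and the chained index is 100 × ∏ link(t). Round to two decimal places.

Link t=0→t=1:
ΣP(t=1)Q(t=0) = 14.15×112 + 2.46×196 = 1584.8 + 482.16 = 2066.96
ΣP(t=0)Q(t=0) = 15.88×112 + 2.36×196 = 1778.56 + 462.56 = 2241.12
link = 2066.96/2241.12 = 0.922289
Link t=1→t=2:
ΣP(t=2)Q(t=1) = 16.70×104 + 2.70×239 = 1736.8 + 645.3 = 2382.1
ΣP(t=1)Q(t=1) = 14.15×104 + 2.46×239 = 1471.6 + 587.94 = 2059.54
link = 2382.1/2059.54 = 1.156617
Chained index = 100 × 0.922289 × 1.156617 = 106.6735

106.67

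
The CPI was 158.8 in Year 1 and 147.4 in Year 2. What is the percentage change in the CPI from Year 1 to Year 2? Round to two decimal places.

-7.18%

Change = (147.4 − 158.8) / 158.8 × 100
       = -11.4 / 158.8 × 100 = -7.1788%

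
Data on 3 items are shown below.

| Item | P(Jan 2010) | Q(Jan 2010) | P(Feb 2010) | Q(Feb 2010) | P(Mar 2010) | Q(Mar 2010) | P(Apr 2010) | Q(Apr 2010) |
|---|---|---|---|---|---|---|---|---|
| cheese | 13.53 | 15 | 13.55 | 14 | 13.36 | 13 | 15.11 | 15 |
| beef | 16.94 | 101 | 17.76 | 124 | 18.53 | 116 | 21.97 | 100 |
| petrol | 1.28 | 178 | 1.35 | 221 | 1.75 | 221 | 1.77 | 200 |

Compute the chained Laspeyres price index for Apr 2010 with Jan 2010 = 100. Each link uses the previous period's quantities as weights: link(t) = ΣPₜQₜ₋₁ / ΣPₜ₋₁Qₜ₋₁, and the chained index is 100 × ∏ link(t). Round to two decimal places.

Link Jan 2010→Feb 2010:
ΣP(Feb 2010)Q(Jan 2010) = 13.55×15 + 17.76×101 + 1.35×178 = 203.25 + 1793.76 + 240.3 = 2237.31
ΣP(Jan 2010)Q(Jan 2010) = 13.53×15 + 16.94×101 + 1.28×178 = 202.95 + 1710.94 + 227.84 = 2141.73
link = 2237.31/2141.73 = 1.044627
Link Feb 2010→Mar 2010:
ΣP(Mar 2010)Q(Feb 2010) = 13.36×14 + 18.53×124 + 1.75×221 = 187.04 + 2297.72 + 386.75 = 2871.51
ΣP(Feb 2010)Q(Feb 2010) = 13.55×14 + 17.76×124 + 1.35×221 = 189.7 + 2202.24 + 298.35 = 2690.29
link = 2871.51/2690.29 = 1.067361
Link Mar 2010→Apr 2010:
ΣP(Apr 2010)Q(Mar 2010) = 15.11×13 + 21.97×116 + 1.77×221 = 196.43 + 2548.52 + 391.17 = 3136.12
ΣP(Mar 2010)Q(Mar 2010) = 13.36×13 + 18.53×116 + 1.75×221 = 173.68 + 2149.48 + 386.75 = 2709.91
link = 3136.12/2709.91 = 1.157278
Chained index = 100 × 1.044627 × 1.067361 × 1.157278 = 129.0359

129.04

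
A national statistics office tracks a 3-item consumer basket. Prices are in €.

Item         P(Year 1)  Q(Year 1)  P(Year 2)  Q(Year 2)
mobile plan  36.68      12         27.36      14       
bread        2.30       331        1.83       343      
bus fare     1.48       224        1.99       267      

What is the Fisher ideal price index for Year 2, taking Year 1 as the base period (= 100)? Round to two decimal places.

Laspeyres component (base-period weights):
ΣP(Year 2)Q(Year 1) = 27.36×12 + 1.83×331 + 1.99×224 = 328.32 + 605.73 + 445.76 = 1379.81
ΣP(Year 1)Q(Year 1) = 36.68×12 + 2.30×331 + 1.48×224 = 440.16 + 761.3 + 331.52 = 1532.98
L = 1379.81 / 1532.98 × 100 = 90.0083
Paasche component (current-period weights):
ΣP(Year 2)Q(Year 2) = 27.36×14 + 1.83×343 + 1.99×267 = 383.04 + 627.69 + 531.33 = 1542.06
ΣP(Year 1)Q(Year 2) = 36.68×14 + 2.30×343 + 1.48×267 = 513.52 + 788.9 + 395.16 = 1697.58
P = 1542.06 / 1697.58 × 100 = 90.8387
Fisher = √(L × P) = √(90.0083 × 90.8387) = 90.4226

90.42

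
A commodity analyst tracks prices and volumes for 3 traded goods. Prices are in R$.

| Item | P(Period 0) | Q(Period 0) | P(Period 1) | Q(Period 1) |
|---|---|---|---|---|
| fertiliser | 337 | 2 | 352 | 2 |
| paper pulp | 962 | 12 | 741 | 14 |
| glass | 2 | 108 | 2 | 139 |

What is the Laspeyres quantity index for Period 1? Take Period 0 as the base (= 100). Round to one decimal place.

116.0

Laspeyres quantity index uses base-period prices as weights.
ΣP(Period 0)·Q(Period 1) = 337×2 + 962×14 + 2×139 = 674 + 13468 + 278 = 14420
ΣP(Period 0)·Q(Period 0) = 337×2 + 962×12 + 2×108 = 674 + 11544 + 216 = 12434
Index = 14420 / 12434 × 100 = 115.9723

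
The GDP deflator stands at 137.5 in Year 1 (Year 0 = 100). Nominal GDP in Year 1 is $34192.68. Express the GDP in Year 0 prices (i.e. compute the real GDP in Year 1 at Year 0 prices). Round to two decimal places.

24867.40

Real = Nominal ÷ (Index/100) = 34192.68 ÷ (137.5/100)
     = 34192.68 ÷ 1.375 = 24867.4036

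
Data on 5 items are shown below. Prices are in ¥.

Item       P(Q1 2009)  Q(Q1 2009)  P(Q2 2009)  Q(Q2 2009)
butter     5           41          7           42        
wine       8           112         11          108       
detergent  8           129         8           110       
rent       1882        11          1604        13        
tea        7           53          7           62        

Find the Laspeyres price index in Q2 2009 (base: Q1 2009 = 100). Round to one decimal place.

88.6

Laspeyres price index uses base-period quantities as weights.
ΣP(Q2 2009)·Q(Q1 2009) = 7×41 + 11×112 + 8×129 + 1604×11 + 7×53 = 287 + 1232 + 1032 + 17644 + 371 = 20566
ΣP(Q1 2009)·Q(Q1 2009) = 5×41 + 8×112 + 8×129 + 1882×11 + 7×53 = 205 + 896 + 1032 + 20702 + 371 = 23206
Index = 20566 / 23206 × 100 = 88.6236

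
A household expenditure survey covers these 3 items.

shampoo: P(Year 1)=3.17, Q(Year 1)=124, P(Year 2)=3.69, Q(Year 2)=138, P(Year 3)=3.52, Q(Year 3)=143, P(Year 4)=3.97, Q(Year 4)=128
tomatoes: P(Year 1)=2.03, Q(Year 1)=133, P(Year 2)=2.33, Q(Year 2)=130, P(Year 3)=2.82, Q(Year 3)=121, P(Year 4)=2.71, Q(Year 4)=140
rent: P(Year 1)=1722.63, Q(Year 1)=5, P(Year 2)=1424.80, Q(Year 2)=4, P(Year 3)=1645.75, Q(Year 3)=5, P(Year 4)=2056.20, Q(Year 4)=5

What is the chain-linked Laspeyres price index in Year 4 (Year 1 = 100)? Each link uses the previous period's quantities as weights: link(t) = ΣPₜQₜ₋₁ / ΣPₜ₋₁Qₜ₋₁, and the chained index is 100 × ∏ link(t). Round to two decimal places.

119.66

Link Year 1→Year 2:
ΣP(Year 2)Q(Year 1) = 3.69×124 + 2.33×133 + 1424.80×5 = 457.56 + 309.89 + 7124 = 7891.45
ΣP(Year 1)Q(Year 1) = 3.17×124 + 2.03×133 + 1722.63×5 = 393.08 + 269.99 + 8613.15 = 9276.22
link = 7891.45/9276.22 = 0.850718
Link Year 2→Year 3:
ΣP(Year 3)Q(Year 2) = 3.52×138 + 2.82×130 + 1645.75×4 = 485.76 + 366.6 + 6583 = 7435.36
ΣP(Year 2)Q(Year 2) = 3.69×138 + 2.33×130 + 1424.80×4 = 509.22 + 302.9 + 5699.2 = 6511.32
link = 7435.36/6511.32 = 1.141913
Link Year 3→Year 4:
ΣP(Year 4)Q(Year 3) = 3.97×143 + 2.71×121 + 2056.20×5 = 567.71 + 327.91 + 10281 = 11176.62
ΣP(Year 3)Q(Year 3) = 3.52×143 + 2.82×121 + 1645.75×5 = 503.36 + 341.22 + 8228.75 = 9073.33
link = 11176.62/9073.33 = 1.231810
Chained index = 100 × 0.850718 × 1.141913 × 1.231810 = 119.6637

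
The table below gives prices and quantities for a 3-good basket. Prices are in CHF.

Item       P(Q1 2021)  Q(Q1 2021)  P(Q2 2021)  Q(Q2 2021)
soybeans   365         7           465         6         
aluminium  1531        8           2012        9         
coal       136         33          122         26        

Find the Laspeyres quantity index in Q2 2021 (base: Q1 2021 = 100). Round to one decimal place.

101.1

Laspeyres quantity index uses base-period prices as weights.
ΣP(Q1 2021)·Q(Q2 2021) = 365×6 + 1531×9 + 136×26 = 2190 + 13779 + 3536 = 19505
ΣP(Q1 2021)·Q(Q1 2021) = 365×7 + 1531×8 + 136×33 = 2555 + 12248 + 4488 = 19291
Index = 19505 / 19291 × 100 = 101.1093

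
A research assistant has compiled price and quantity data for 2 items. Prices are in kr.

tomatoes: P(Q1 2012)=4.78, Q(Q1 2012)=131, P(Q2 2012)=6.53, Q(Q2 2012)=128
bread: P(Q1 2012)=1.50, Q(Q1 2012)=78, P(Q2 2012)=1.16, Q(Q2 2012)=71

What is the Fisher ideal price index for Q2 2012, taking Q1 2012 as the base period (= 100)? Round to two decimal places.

127.55

Laspeyres component (base-period weights):
ΣP(Q2 2012)Q(Q1 2012) = 6.53×131 + 1.16×78 = 855.43 + 90.48 = 945.91
ΣP(Q1 2012)Q(Q1 2012) = 4.78×131 + 1.50×78 = 626.18 + 117 = 743.18
L = 945.91 / 743.18 × 100 = 127.2787
Paasche component (current-period weights):
ΣP(Q2 2012)Q(Q2 2012) = 6.53×128 + 1.16×71 = 835.84 + 82.36 = 918.2
ΣP(Q1 2012)Q(Q2 2012) = 4.78×128 + 1.50×71 = 611.84 + 106.5 = 718.34
P = 918.2 / 718.34 × 100 = 127.8225
Fisher = √(L × P) = √(127.2787 × 127.8225) = 127.5503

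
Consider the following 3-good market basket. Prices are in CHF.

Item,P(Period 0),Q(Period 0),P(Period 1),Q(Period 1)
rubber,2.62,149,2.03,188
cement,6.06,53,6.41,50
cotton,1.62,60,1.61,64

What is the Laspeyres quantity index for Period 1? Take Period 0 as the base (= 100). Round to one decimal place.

111.2

Laspeyres quantity index uses base-period prices as weights.
ΣP(Period 0)·Q(Period 1) = 2.62×188 + 6.06×50 + 1.62×64 = 492.56 + 303 + 103.68 = 899.24
ΣP(Period 0)·Q(Period 0) = 2.62×149 + 6.06×53 + 1.62×60 = 390.38 + 321.18 + 97.2 = 808.76
Index = 899.24 / 808.76 × 100 = 111.1875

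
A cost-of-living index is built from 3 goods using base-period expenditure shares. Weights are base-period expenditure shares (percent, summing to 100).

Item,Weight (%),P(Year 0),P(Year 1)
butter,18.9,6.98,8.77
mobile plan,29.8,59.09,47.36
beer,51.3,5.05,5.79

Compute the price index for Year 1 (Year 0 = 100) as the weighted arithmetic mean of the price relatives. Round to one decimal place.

butter: 18.9 × (8.77/6.98) = 18.9 × 1.256447 = 23.7468
mobile plan: 29.8 × (47.36/59.09) = 29.8 × 0.801489 = 23.8844
beer: 51.3 × (5.79/5.05) = 51.3 × 1.146535 = 58.8172
Index = Σ wᵢ·(p₁ᵢ/p₀ᵢ) = 23.7468 + 23.8844 + 58.8172 = 106.4485

106.4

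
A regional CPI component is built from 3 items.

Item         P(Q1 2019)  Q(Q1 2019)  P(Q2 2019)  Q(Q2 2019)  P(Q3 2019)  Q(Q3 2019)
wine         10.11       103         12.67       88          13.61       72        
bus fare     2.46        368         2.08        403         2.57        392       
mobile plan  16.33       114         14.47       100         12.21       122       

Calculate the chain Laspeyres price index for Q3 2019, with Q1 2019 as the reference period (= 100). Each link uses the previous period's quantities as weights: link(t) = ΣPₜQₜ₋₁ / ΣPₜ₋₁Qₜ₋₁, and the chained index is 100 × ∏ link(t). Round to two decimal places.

99.24

Link Q1 2019→Q2 2019:
ΣP(Q2 2019)Q(Q1 2019) = 12.67×103 + 2.08×368 + 14.47×114 = 1305.01 + 765.44 + 1649.58 = 3720.03
ΣP(Q1 2019)Q(Q1 2019) = 10.11×103 + 2.46×368 + 16.33×114 = 1041.33 + 905.28 + 1861.62 = 3808.23
link = 3720.03/3808.23 = 0.976840
Link Q2 2019→Q3 2019:
ΣP(Q3 2019)Q(Q2 2019) = 13.61×88 + 2.57×403 + 12.21×100 = 1197.68 + 1035.71 + 1221 = 3454.39
ΣP(Q2 2019)Q(Q2 2019) = 12.67×88 + 2.08×403 + 14.47×100 = 1114.96 + 838.24 + 1447 = 3400.2
link = 3454.39/3400.2 = 1.015937
Chained index = 100 × 0.976840 × 1.015937 = 99.2408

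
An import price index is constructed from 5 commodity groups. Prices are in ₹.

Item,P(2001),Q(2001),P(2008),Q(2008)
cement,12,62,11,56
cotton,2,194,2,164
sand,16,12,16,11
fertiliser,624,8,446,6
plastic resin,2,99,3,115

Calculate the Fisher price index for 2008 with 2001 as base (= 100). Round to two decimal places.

79.55

Laspeyres component (base-period weights):
ΣP(2008)Q(2001) = 11×62 + 2×194 + 16×12 + 446×8 + 3×99 = 682 + 388 + 192 + 3568 + 297 = 5127
ΣP(2001)Q(2001) = 12×62 + 2×194 + 16×12 + 624×8 + 2×99 = 744 + 388 + 192 + 4992 + 198 = 6514
L = 5127 / 6514 × 100 = 78.7074
Paasche component (current-period weights):
ΣP(2008)Q(2008) = 11×56 + 2×164 + 16×11 + 446×6 + 3×115 = 616 + 328 + 176 + 2676 + 345 = 4141
ΣP(2001)Q(2008) = 12×56 + 2×164 + 16×11 + 624×6 + 2×115 = 672 + 328 + 176 + 3744 + 230 = 5150
P = 4141 / 5150 × 100 = 80.4078
Fisher = √(L × P) = √(78.7074 × 80.4078) = 79.5530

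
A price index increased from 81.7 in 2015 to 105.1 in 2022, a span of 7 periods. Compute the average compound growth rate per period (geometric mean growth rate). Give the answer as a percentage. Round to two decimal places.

Growth factor = (105.1/81.7)^(1/7) = (1.286414)^(1/7) = 1.036635
Growth rate = 1.036635 − 1 = 0.036635 = 3.6635%

3.66%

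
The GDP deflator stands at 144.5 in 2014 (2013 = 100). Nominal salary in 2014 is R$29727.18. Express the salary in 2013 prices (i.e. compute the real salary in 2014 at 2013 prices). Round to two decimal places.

20572.44

Real = Nominal ÷ (Index/100) = 29727.18 ÷ (144.5/100)
     = 29727.18 ÷ 1.445 = 20572.4429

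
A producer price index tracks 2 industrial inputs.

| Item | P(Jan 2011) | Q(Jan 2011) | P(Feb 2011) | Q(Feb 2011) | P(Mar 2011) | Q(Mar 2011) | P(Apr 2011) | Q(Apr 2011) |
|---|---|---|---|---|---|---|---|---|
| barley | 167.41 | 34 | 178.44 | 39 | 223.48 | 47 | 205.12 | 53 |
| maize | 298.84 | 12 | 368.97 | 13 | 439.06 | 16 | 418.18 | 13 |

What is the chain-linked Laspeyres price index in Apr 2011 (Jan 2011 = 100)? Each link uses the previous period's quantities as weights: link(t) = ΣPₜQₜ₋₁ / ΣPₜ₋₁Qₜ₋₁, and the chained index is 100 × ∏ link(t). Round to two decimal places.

Link Jan 2011→Feb 2011:
ΣP(Feb 2011)Q(Jan 2011) = 178.44×34 + 368.97×12 = 6066.96 + 4427.64 = 10494.6
ΣP(Jan 2011)Q(Jan 2011) = 167.41×34 + 298.84×12 = 5691.94 + 3586.08 = 9278.02
link = 10494.6/9278.02 = 1.131125
Link Feb 2011→Mar 2011:
ΣP(Mar 2011)Q(Feb 2011) = 223.48×39 + 439.06×13 = 8715.72 + 5707.78 = 14423.5
ΣP(Feb 2011)Q(Feb 2011) = 178.44×39 + 368.97×13 = 6959.16 + 4796.61 = 11755.77
link = 14423.5/11755.77 = 1.226929
Link Mar 2011→Apr 2011:
ΣP(Apr 2011)Q(Mar 2011) = 205.12×47 + 418.18×16 = 9640.64 + 6690.88 = 16331.52
ΣP(Mar 2011)Q(Mar 2011) = 223.48×47 + 439.06×16 = 10503.56 + 7024.96 = 17528.52
link = 16331.52/17528.52 = 0.931711
Chained index = 100 × 1.131125 × 1.226929 × 0.931711 = 129.3039

129.30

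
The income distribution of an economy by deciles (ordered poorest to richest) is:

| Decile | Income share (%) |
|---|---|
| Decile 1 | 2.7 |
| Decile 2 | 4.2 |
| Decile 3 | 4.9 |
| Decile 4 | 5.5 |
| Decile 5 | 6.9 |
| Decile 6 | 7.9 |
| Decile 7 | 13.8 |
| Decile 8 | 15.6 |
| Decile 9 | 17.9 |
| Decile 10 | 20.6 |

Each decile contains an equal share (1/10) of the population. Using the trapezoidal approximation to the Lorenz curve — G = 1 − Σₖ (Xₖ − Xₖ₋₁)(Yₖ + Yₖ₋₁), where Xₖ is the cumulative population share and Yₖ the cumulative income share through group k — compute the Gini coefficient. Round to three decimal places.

0.336

Cumulative income shares Yₖ: 0.0270, 0.0690, 0.1180, 0.1730, 0.2420, 0.3210, 0.4590, 0.6150, 0.7940, 1.0000
Σ (Xₖ−Xₖ₋₁)(Yₖ+Yₖ₋₁) = (1/10)(0.0270+0.0000) + (1/10)(0.0690+0.0270) + (1/10)(0.1180+0.0690) + (1/10)(0.1730+0.1180) + (1/10)(0.2420+0.1730) + (1/10)(0.3210+0.2420) + (1/10)(0.4590+0.3210) + (1/10)(0.6150+0.4590) + (1/10)(0.7940+0.6150) + (1/10)(1.0000+0.7940)
  = 0.0027 + 0.0096 + 0.0187 + 0.0291 + 0.0415 + 0.0563 + 0.0780 + 0.1074 + 0.1409 + 0.1794 = 0.6636
G = 1 − 0.6636 = 0.3364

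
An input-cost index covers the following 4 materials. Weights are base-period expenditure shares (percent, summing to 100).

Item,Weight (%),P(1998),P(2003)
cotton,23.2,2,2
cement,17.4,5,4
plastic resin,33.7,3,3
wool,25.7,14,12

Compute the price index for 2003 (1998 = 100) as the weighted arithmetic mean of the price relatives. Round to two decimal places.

cotton: 23.2 × (2/2) = 23.2 × 1.000000 = 23.2000
cement: 17.4 × (4/5) = 17.4 × 0.800000 = 13.9200
plastic resin: 33.7 × (3/3) = 33.7 × 1.000000 = 33.7000
wool: 25.7 × (12/14) = 25.7 × 0.857143 = 22.0286
Index = Σ wᵢ·(p₁ᵢ/p₀ᵢ) = 23.2000 + 13.9200 + 33.7000 + 22.0286 = 92.8486

92.85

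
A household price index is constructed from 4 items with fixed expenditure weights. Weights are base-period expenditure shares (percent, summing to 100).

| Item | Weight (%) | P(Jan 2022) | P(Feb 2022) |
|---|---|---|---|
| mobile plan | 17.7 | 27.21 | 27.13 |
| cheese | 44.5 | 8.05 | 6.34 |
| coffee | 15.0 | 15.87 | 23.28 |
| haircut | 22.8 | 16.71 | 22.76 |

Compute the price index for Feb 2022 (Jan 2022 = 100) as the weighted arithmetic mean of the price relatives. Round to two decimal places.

105.75

mobile plan: 17.7 × (27.13/27.21) = 17.7 × 0.997060 = 17.6480
cheese: 44.5 × (6.34/8.05) = 44.5 × 0.787578 = 35.0472
coffee: 15.0 × (23.28/15.87) = 15.0 × 1.466919 = 22.0038
haircut: 22.8 × (22.76/16.71) = 22.8 × 1.362059 = 31.0549
Index = Σ wᵢ·(p₁ᵢ/p₀ᵢ) = 17.6480 + 35.0472 + 22.0038 + 31.0549 = 105.7539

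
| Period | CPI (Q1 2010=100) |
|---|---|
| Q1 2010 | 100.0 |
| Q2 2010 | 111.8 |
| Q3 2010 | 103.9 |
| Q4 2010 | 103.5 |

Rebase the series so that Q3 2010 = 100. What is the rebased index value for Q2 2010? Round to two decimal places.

Rebased(Q2 2010) = 111.8 / 103.9 × 100 = 107.6035

107.60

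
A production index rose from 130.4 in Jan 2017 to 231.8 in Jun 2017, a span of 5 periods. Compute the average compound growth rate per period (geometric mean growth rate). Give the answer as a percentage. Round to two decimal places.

12.19%

Growth factor = (231.8/130.4)^(1/5) = (1.777607)^(1/5) = 1.121934
Growth rate = 1.121934 − 1 = 0.121934 = 12.1934%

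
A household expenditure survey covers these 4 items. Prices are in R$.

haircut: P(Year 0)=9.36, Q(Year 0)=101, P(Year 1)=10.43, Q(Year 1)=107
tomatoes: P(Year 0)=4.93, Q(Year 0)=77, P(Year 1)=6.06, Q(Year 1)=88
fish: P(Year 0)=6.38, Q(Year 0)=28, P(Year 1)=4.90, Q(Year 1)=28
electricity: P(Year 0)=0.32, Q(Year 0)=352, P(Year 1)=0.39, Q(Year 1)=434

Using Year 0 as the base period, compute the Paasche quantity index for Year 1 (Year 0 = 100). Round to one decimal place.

Paasche quantity index uses current-period prices as weights.
ΣP(Year 1)·Q(Year 1) = 10.43×107 + 6.06×88 + 4.90×28 + 0.39×434 = 1116.01 + 533.28 + 137.2 + 169.26 = 1955.75
ΣP(Year 1)·Q(Year 0) = 10.43×101 + 6.06×77 + 4.90×28 + 0.39×352 = 1053.43 + 466.62 + 137.2 + 137.28 = 1794.53
Index = 1955.75 / 1794.53 × 100 = 108.9840

109.0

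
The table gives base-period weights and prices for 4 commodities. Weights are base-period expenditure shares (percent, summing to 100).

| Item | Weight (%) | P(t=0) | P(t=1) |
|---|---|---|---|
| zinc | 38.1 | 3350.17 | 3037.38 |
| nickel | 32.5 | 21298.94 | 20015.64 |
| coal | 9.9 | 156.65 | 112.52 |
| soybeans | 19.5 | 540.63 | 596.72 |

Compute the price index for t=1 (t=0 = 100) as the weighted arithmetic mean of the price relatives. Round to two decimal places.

93.72

zinc: 38.1 × (3037.38/3350.17) = 38.1 × 0.906635 = 34.5428
nickel: 32.5 × (20015.64/21298.94) = 32.5 × 0.939748 = 30.5418
coal: 9.9 × (112.52/156.65) = 9.9 × 0.718289 = 7.1111
soybeans: 19.5 × (596.72/540.63) = 19.5 × 1.103749 = 21.5231
Index = Σ wᵢ·(p₁ᵢ/p₀ᵢ) = 34.5428 + 30.5418 + 7.1111 + 21.5231 = 93.7188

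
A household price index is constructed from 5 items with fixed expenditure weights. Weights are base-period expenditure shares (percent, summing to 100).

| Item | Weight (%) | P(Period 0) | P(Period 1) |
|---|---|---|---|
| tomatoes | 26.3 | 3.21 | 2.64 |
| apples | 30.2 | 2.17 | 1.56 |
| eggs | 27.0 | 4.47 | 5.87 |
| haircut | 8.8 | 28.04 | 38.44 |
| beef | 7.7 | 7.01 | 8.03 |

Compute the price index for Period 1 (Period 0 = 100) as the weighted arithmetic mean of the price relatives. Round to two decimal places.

tomatoes: 26.3 × (2.64/3.21) = 26.3 × 0.822430 = 21.6299
apples: 30.2 × (1.56/2.17) = 30.2 × 0.718894 = 21.7106
eggs: 27.0 × (5.87/4.47) = 27.0 × 1.313199 = 35.4564
haircut: 8.8 × (38.44/28.04) = 8.8 × 1.370899 = 12.0639
beef: 7.7 × (8.03/7.01) = 7.7 × 1.145506 = 8.8204
Index = Σ wᵢ·(p₁ᵢ/p₀ᵢ) = 21.6299 + 21.7106 + 35.4564 + 12.0639 + 8.8204 = 99.6812

99.68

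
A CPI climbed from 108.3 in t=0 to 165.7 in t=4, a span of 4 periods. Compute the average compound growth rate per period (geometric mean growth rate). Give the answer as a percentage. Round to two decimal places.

11.22%

Growth factor = (165.7/108.3)^(1/4) = (1.530009)^(1/4) = 1.112176
Growth rate = 1.112176 − 1 = 0.112176 = 11.2176%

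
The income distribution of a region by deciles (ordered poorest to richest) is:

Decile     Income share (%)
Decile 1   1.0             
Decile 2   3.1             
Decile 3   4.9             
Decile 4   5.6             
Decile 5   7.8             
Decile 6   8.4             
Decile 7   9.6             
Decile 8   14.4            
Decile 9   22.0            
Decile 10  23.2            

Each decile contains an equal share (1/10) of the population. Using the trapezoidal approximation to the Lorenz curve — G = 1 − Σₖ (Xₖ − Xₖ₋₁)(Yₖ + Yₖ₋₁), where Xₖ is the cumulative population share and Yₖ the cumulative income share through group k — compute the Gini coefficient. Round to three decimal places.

Cumulative income shares Yₖ: 0.0100, 0.0410, 0.0900, 0.1460, 0.2240, 0.3080, 0.4040, 0.5480, 0.7680, 1.0000
Σ (Xₖ−Xₖ₋₁)(Yₖ+Yₖ₋₁) = (1/10)(0.0100+0.0000) + (1/10)(0.0410+0.0100) + (1/10)(0.0900+0.0410) + (1/10)(0.1460+0.0900) + (1/10)(0.2240+0.1460) + (1/10)(0.3080+0.2240) + (1/10)(0.4040+0.3080) + (1/10)(0.5480+0.4040) + (1/10)(0.7680+0.5480) + (1/10)(1.0000+0.7680)
  = 0.0010 + 0.0051 + 0.0131 + 0.0236 + 0.0370 + 0.0532 + 0.0712 + 0.0952 + 0.1316 + 0.1768 = 0.6078
G = 1 − 0.6078 = 0.3922

0.392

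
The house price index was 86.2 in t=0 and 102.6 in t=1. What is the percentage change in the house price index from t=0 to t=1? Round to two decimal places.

Change = (102.6 − 86.2) / 86.2 × 100
       = 16.4 / 86.2 × 100 = 19.0255%

19.03%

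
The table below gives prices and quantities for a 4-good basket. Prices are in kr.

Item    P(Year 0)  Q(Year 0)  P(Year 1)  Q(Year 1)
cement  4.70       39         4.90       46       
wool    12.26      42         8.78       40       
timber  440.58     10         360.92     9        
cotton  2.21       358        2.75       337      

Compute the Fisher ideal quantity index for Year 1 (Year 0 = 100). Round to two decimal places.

92.04

Laspeyres component (base-period weights):
ΣP(Year 0)Q(Year 1) = 4.70×46 + 12.26×40 + 440.58×9 + 2.21×337 = 216.2 + 490.4 + 3965.22 + 744.77 = 5416.59
ΣP(Year 0)Q(Year 0) = 4.70×39 + 12.26×42 + 440.58×10 + 2.21×358 = 183.3 + 514.92 + 4405.8 + 791.18 = 5895.2
L = 5416.59 / 5895.2 × 100 = 91.8814
Paasche component (current-period weights):
ΣP(Year 1)Q(Year 1) = 4.90×46 + 8.78×40 + 360.92×9 + 2.75×337 = 225.4 + 351.2 + 3248.28 + 926.75 = 4751.63
ΣP(Year 1)Q(Year 0) = 4.90×39 + 8.78×42 + 360.92×10 + 2.75×358 = 191.1 + 368.76 + 3609.2 + 984.5 = 5153.56
P = 4751.63 / 5153.56 × 100 = 92.2009
Fisher = √(L × P) = √(91.8814 × 92.2009) = 92.0410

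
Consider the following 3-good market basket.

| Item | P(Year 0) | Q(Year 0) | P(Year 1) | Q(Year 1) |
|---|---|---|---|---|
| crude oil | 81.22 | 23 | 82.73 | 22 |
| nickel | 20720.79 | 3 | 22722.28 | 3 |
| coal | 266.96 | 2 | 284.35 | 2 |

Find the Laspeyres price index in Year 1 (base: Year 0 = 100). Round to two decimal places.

109.41

Laspeyres price index uses base-period quantities as weights.
ΣP(Year 1)·Q(Year 0) = 82.73×23 + 22722.28×3 + 284.35×2 = 1902.79 + 68166.84 + 568.7 = 70638.33
ΣP(Year 0)·Q(Year 0) = 81.22×23 + 20720.79×3 + 266.96×2 = 1868.06 + 62162.37 + 533.92 = 64564.35
Index = 70638.33 / 64564.35 × 100 = 109.4076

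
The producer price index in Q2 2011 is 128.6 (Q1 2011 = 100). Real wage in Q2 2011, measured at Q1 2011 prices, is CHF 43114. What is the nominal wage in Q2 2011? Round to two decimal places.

55444.60

Nominal = Real × (Index/100) = 43114 × (128.6/100)
        = 43114 × 1.286 = 55444.6040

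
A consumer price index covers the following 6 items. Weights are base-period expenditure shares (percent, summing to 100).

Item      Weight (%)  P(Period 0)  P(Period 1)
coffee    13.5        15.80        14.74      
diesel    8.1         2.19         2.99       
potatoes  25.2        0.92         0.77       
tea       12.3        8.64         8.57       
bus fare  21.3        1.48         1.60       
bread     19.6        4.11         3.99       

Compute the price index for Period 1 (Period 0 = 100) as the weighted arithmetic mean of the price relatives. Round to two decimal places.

99.00

coffee: 13.5 × (14.74/15.80) = 13.5 × 0.932911 = 12.5943
diesel: 8.1 × (2.99/2.19) = 8.1 × 1.365297 = 11.0589
potatoes: 25.2 × (0.77/0.92) = 25.2 × 0.836957 = 21.0913
tea: 12.3 × (8.57/8.64) = 12.3 × 0.991898 = 12.2003
bus fare: 21.3 × (1.60/1.48) = 21.3 × 1.081081 = 23.0270
bread: 19.6 × (3.99/4.11) = 19.6 × 0.970803 = 19.0277
Index = Σ wᵢ·(p₁ᵢ/p₀ᵢ) = 12.5943 + 11.0589 + 21.0913 + 12.2003 + 23.0270 + 19.0277 = 98.9996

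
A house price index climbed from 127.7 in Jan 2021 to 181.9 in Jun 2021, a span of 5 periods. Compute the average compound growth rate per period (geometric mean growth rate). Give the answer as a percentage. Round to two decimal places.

7.33%

Growth factor = (181.9/127.7)^(1/5) = (1.424432)^(1/5) = 1.073318
Growth rate = 1.073318 − 1 = 0.073318 = 7.3318%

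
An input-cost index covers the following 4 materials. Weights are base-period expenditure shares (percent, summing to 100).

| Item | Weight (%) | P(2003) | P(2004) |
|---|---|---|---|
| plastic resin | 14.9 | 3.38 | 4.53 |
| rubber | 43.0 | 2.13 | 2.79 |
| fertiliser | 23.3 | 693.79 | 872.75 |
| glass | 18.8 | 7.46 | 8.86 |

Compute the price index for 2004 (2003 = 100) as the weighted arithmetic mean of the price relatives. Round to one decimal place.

plastic resin: 14.9 × (4.53/3.38) = 14.9 × 1.340237 = 19.9695
rubber: 43.0 × (2.79/2.13) = 43.0 × 1.309859 = 56.3239
fertiliser: 23.3 × (872.75/693.79) = 23.3 × 1.257945 = 29.3101
glass: 18.8 × (8.86/7.46) = 18.8 × 1.187668 = 22.3282
Index = Σ wᵢ·(p₁ᵢ/p₀ᵢ) = 19.9695 + 56.3239 + 29.3101 + 22.3282 = 127.9318

127.9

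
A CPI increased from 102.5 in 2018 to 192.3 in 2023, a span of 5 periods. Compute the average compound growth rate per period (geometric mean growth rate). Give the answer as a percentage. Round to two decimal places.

13.41%

Growth factor = (192.3/102.5)^(1/5) = (1.876098)^(1/5) = 1.134099
Growth rate = 1.134099 − 1 = 0.134099 = 13.4099%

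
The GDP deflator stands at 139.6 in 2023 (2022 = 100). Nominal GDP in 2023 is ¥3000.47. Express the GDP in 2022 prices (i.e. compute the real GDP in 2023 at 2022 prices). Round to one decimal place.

2149.3

Real = Nominal ÷ (Index/100) = 3000.47 ÷ (139.6/100)
     = 3000.47 ÷ 1.396 = 2149.3338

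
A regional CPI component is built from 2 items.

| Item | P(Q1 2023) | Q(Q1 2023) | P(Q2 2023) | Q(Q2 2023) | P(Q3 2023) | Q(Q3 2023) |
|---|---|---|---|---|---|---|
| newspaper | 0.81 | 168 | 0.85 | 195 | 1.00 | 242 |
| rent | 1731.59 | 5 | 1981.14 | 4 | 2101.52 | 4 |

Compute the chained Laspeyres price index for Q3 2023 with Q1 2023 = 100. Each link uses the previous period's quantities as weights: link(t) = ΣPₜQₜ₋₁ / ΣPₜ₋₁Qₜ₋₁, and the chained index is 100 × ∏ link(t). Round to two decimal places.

Link Q1 2023→Q2 2023:
ΣP(Q2 2023)Q(Q1 2023) = 0.85×168 + 1981.14×5 = 142.8 + 9905.7 = 10048.5
ΣP(Q1 2023)Q(Q1 2023) = 0.81×168 + 1731.59×5 = 136.08 + 8657.95 = 8794.03
link = 10048.5/8794.03 = 1.142650
Link Q2 2023→Q3 2023:
ΣP(Q3 2023)Q(Q2 2023) = 1.00×195 + 2101.52×4 = 195 + 8406.08 = 8601.08
ΣP(Q2 2023)Q(Q2 2023) = 0.85×195 + 1981.14×4 = 165.75 + 7924.56 = 8090.31
link = 8601.08/8090.31 = 1.063134
Chained index = 100 × 1.142650 × 1.063134 = 121.4790

121.48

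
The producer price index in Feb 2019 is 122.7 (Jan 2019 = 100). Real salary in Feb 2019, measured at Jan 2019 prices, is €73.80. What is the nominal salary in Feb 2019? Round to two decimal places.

90.55

Nominal = Real × (Index/100) = 73.80 × (122.7/100)
        = 73.80 × 1.227 = 90.5526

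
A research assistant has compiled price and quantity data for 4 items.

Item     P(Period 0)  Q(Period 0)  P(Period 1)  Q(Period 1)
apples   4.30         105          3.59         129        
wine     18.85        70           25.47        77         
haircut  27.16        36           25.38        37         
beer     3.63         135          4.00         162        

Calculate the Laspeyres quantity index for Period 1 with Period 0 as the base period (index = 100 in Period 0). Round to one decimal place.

Laspeyres quantity index uses base-period prices as weights.
ΣP(Period 0)·Q(Period 1) = 4.30×129 + 18.85×77 + 27.16×37 + 3.63×162 = 554.7 + 1451.45 + 1004.92 + 588.06 = 3599.13
ΣP(Period 0)·Q(Period 0) = 4.30×105 + 18.85×70 + 27.16×36 + 3.63×135 = 451.5 + 1319.5 + 977.76 + 490.05 = 3238.81
Index = 3599.13 / 3238.81 × 100 = 111.1251

111.1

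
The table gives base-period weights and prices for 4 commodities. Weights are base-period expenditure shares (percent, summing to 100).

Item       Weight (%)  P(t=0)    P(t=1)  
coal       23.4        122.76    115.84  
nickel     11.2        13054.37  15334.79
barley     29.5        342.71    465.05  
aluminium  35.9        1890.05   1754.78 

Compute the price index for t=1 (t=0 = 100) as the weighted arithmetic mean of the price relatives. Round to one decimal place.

108.6

coal: 23.4 × (115.84/122.76) = 23.4 × 0.943630 = 22.0809
nickel: 11.2 × (15334.79/13054.37) = 11.2 × 1.174686 = 13.1565
barley: 29.5 × (465.05/342.71) = 29.5 × 1.356978 = 40.0309
aluminium: 35.9 × (1754.78/1890.05) = 35.9 × 0.928430 = 33.3307
Index = Σ wᵢ·(p₁ᵢ/p₀ᵢ) = 22.0809 + 13.1565 + 40.0309 + 33.3307 = 108.5989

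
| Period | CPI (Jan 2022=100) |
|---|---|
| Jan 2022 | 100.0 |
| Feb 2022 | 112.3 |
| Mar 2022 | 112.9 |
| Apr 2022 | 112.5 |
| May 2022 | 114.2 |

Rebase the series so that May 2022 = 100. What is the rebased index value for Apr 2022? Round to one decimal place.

98.5

Rebased(Apr 2022) = 112.5 / 114.2 × 100 = 98.5114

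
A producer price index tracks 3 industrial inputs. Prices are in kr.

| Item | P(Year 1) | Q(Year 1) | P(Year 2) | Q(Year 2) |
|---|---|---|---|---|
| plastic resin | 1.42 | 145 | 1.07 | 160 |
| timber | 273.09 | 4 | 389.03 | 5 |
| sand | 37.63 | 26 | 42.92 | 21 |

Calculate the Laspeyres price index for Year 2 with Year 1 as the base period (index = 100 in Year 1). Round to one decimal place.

124.2

Laspeyres price index uses base-period quantities as weights.
ΣP(Year 2)·Q(Year 1) = 1.07×145 + 389.03×4 + 42.92×26 = 155.15 + 1556.12 + 1115.92 = 2827.19
ΣP(Year 1)·Q(Year 1) = 1.42×145 + 273.09×4 + 37.63×26 = 205.9 + 1092.36 + 978.38 = 2276.64
Index = 2827.19 / 2276.64 × 100 = 124.1826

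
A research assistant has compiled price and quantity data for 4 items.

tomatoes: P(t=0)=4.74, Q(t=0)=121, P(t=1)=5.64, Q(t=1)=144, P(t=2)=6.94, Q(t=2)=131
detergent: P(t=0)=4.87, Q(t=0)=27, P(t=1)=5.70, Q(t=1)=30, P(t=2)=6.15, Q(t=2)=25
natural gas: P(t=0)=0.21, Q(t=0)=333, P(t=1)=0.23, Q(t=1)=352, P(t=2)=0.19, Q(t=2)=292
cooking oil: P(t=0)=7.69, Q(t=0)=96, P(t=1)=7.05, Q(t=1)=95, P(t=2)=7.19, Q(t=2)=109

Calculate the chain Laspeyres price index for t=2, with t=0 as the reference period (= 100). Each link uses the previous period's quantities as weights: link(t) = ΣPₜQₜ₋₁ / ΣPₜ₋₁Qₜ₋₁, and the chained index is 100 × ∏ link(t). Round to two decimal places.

117.17

Link t=0→t=1:
ΣP(t=1)Q(t=0) = 5.64×121 + 5.70×27 + 0.23×333 + 7.05×96 = 682.44 + 153.9 + 76.59 + 676.8 = 1589.73
ΣP(t=0)Q(t=0) = 4.74×121 + 4.87×27 + 0.21×333 + 7.69×96 = 573.54 + 131.49 + 69.93 + 738.24 = 1513.2
link = 1589.73/1513.2 = 1.050575
Link t=1→t=2:
ΣP(t=2)Q(t=1) = 6.94×144 + 6.15×30 + 0.19×352 + 7.19×95 = 999.36 + 184.5 + 66.88 + 683.05 = 1933.79
ΣP(t=1)Q(t=1) = 5.64×144 + 5.70×30 + 0.23×352 + 7.05×95 = 812.16 + 171 + 80.96 + 669.75 = 1733.87
link = 1933.79/1733.87 = 1.115303
Chained index = 100 × 1.050575 × 1.115303 = 117.1709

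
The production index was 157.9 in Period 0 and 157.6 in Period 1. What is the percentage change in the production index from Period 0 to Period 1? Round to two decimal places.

-0.19%

Change = (157.6 − 157.9) / 157.9 × 100
       = -0.3 / 157.9 × 100 = -0.1900%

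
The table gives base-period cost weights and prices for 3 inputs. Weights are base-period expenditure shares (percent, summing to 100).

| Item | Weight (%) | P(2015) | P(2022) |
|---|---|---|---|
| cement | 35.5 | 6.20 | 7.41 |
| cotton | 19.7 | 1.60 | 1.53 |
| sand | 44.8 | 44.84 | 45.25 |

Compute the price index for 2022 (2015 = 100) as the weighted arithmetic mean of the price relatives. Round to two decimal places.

106.48

cement: 35.5 × (7.41/6.20) = 35.5 × 1.195161 = 42.4282
cotton: 19.7 × (1.53/1.60) = 19.7 × 0.956250 = 18.8381
sand: 44.8 × (45.25/44.84) = 44.8 × 1.009144 = 45.2096
Index = Σ wᵢ·(p₁ᵢ/p₀ᵢ) = 42.4282 + 18.8381 + 45.2096 = 106.4760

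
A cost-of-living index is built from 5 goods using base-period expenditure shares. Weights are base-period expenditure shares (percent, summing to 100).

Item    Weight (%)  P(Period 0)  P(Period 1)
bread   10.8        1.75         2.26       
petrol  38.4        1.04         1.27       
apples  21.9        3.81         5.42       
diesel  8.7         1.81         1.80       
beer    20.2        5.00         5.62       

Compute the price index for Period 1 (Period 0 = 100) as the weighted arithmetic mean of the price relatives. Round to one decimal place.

123.4

bread: 10.8 × (2.26/1.75) = 10.8 × 1.291429 = 13.9474
petrol: 38.4 × (1.27/1.04) = 38.4 × 1.221154 = 46.8923
apples: 21.9 × (5.42/3.81) = 21.9 × 1.422572 = 31.1543
diesel: 8.7 × (1.80/1.81) = 8.7 × 0.994475 = 8.6519
beer: 20.2 × (5.62/5.00) = 20.2 × 1.124000 = 22.7048
Index = Σ wᵢ·(p₁ᵢ/p₀ᵢ) = 13.9474 + 46.8923 + 31.1543 + 8.6519 + 22.7048 = 123.3508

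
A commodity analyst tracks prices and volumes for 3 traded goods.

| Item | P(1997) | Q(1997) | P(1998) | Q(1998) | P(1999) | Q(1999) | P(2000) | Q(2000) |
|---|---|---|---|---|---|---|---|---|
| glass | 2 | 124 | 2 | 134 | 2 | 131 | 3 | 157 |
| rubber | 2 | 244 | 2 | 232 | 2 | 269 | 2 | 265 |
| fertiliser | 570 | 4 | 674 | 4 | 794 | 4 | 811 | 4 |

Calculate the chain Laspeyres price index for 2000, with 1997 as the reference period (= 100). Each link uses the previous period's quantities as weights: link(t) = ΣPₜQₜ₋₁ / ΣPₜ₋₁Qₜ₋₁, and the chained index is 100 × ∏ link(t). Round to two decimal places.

136.22

Link 1997→1998:
ΣP(1998)Q(1997) = 2×124 + 2×244 + 674×4 = 248 + 488 + 2696 = 3432
ΣP(1997)Q(1997) = 2×124 + 2×244 + 570×4 = 248 + 488 + 2280 = 3016
link = 3432/3016 = 1.137931
Link 1998→1999:
ΣP(1999)Q(1998) = 2×134 + 2×232 + 794×4 = 268 + 464 + 3176 = 3908
ΣP(1998)Q(1998) = 2×134 + 2×232 + 674×4 = 268 + 464 + 2696 = 3428
link = 3908/3428 = 1.140023
Link 1999→2000:
ΣP(2000)Q(1999) = 3×131 + 2×269 + 811×4 = 393 + 538 + 3244 = 4175
ΣP(1999)Q(1999) = 2×131 + 2×269 + 794×4 = 262 + 538 + 3176 = 3976
link = 4175/3976 = 1.050050
Chained index = 100 × 1.137931 × 1.140023 × 1.050050 = 136.2197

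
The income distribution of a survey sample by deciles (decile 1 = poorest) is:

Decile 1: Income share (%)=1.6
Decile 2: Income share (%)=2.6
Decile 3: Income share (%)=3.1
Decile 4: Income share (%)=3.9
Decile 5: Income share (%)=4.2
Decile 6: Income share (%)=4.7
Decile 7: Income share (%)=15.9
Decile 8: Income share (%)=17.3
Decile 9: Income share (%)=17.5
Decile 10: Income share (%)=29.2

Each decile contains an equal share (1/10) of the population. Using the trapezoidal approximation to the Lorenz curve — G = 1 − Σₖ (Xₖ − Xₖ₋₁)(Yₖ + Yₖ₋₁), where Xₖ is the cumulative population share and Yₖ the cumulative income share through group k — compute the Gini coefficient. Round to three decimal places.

0.460

Cumulative income shares Yₖ: 0.0160, 0.0420, 0.0730, 0.1120, 0.1540, 0.2010, 0.3600, 0.5330, 0.7080, 1.0000
Σ (Xₖ−Xₖ₋₁)(Yₖ+Yₖ₋₁) = (1/10)(0.0160+0.0000) + (1/10)(0.0420+0.0160) + (1/10)(0.0730+0.0420) + (1/10)(0.1120+0.0730) + (1/10)(0.1540+0.1120) + (1/10)(0.2010+0.1540) + (1/10)(0.3600+0.2010) + (1/10)(0.5330+0.3600) + (1/10)(0.7080+0.5330) + (1/10)(1.0000+0.7080)
  = 0.0016 + 0.0058 + 0.0115 + 0.0185 + 0.0266 + 0.0355 + 0.0561 + 0.0893 + 0.1241 + 0.1708 = 0.5398
G = 1 − 0.5398 = 0.4602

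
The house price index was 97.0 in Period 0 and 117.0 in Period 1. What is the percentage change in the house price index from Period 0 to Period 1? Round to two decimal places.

Change = (117.0 − 97.0) / 97.0 × 100
       = 20.0 / 97.0 × 100 = 20.6186%

20.62%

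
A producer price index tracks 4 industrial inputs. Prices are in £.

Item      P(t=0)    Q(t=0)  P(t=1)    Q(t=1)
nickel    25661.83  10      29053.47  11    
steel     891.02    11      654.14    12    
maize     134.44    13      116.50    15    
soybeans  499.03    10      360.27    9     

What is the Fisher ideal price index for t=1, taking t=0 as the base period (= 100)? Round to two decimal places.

Laspeyres component (base-period weights):
ΣP(t=1)Q(t=0) = 29053.47×10 + 654.14×11 + 116.50×13 + 360.27×10 = 290534.7 + 7195.54 + 1514.5 + 3602.7 = 302847.44
ΣP(t=0)Q(t=0) = 25661.83×10 + 891.02×11 + 134.44×13 + 499.03×10 = 256618.3 + 9801.22 + 1747.72 + 4990.3 = 273157.54
L = 302847.44 / 273157.54 × 100 = 110.8691
Paasche component (current-period weights):
ΣP(t=1)Q(t=1) = 29053.47×11 + 654.14×12 + 116.50×15 + 360.27×9 = 319588.17 + 7849.68 + 1747.5 + 3242.43 = 332427.78
ΣP(t=0)Q(t=1) = 25661.83×11 + 891.02×12 + 134.44×15 + 499.03×9 = 282280.13 + 10692.24 + 2016.6 + 4491.27 = 299480.24
P = 332427.78 / 299480.24 × 100 = 111.0016
Fisher = √(L × P) = √(110.8691 × 111.0016) = 110.9353

110.94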